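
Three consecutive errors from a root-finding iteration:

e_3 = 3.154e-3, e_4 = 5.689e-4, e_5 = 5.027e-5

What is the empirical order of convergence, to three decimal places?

p ≈ ln(e_5/e_4) / ln(e_4/e_3)
  = ln(5.027e-5/5.689e-4) / ln(5.689e-4/3.154e-3)
  = ln(0.0883635) / ln(0.180374)
  = -2.426296 / -1.712723 ≈ 1.416631

1.417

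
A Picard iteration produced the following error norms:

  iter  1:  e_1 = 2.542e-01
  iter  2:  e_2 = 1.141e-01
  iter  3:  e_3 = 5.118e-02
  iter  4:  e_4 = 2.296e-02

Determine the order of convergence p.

Consecutive ratios: e_4/e_3 = 2.296e-02/5.118e-02 = 0.448613, e_3/e_2 = 5.118e-02/1.141e-01 = 0.448554.
p ≈ ln(0.448613)/ln(0.448554) = -0.8016/-0.8017 ≈ 1.00.
So the convergence is linear (order 1).

1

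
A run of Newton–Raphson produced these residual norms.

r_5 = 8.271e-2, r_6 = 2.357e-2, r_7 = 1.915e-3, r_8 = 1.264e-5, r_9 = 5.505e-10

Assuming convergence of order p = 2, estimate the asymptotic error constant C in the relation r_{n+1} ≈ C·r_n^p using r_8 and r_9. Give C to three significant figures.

3.45

C ≈ r_9 / r_8^2
  = 5.505e-10 / (1.264e-5)^2
  = 5.505e-10 / 1.5977e-10 ≈ 3.4456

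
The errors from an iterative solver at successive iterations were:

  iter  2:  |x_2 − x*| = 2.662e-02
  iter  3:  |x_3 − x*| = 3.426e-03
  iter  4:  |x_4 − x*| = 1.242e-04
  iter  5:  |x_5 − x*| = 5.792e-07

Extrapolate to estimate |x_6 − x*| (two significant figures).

9.8e-11

First estimate the order: p ≈ ln(|x_5 − x*|/|x_4 − x*|) / ln(|x_4 − x*|/|x_3 − x*|) = ln(5.792e-07/1.242e-04)/ln(1.242e-04/3.426e-03) = ln(0.00466345)/ln(0.0362522) ≈ 1.6182.
Then |x_6 − x*| ≈ |x_5 − x*|·(|x_5 − x*|/|x_4 − x*|)^p = 5.792e-07·(0.00466345)^1.6182 = 5.792e-07·0.00016885 ≈ 9.78e-11.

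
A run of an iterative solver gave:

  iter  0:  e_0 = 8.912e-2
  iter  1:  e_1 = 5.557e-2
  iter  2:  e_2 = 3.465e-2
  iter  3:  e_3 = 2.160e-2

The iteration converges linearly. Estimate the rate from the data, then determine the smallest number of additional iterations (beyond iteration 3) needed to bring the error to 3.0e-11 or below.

Rate ρ ≈ e_3/e_2 = 2.160e-2/3.465e-2 = 0.6234.
After j more steps, e_{3+j} ≈ 2.160e-2·ρ^j; need ρ^j ≤ 3.0e-11/2.160e-2 = 1.38889e-09.
j ≥ ln(1.38889e-09)/ln(0.6234) = -20.3948/-0.47257 = 43.157.
So 44 more iterations are needed.

44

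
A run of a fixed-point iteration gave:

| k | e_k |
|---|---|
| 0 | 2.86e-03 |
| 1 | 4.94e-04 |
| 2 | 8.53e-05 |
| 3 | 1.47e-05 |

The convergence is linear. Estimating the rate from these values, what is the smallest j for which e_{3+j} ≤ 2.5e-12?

9

Rate ρ ≈ e_3/e_2 = 1.47e-05/8.53e-05 = 0.1723.
After j more steps, e_{3+j} ≈ 1.47e-05·ρ^j; need ρ^j ≤ 2.5e-12/1.47e-05 = 1.70068e-07.
j ≥ ln(1.70068e-07)/ln(0.1723) = -15.5871/-1.75852 = 8.864.
So 9 more iterations are needed.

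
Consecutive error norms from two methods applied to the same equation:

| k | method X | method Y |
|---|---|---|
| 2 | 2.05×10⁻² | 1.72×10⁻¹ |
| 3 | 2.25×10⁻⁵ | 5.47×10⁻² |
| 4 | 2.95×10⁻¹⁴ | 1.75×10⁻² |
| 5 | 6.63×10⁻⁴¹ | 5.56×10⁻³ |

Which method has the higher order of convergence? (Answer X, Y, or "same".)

Method X: p ≈ ln(6.63×10⁻⁴¹/2.95×10⁻¹⁴)/ln(2.95×10⁻¹⁴/2.25×10⁻⁵) ≈ 3.00.
Method Y: p ≈ ln(5.56×10⁻³/1.75×10⁻²)/ln(1.75×10⁻²/5.47×10⁻²) ≈ 1.01.
Method X has the higher order (≈3.0 vs ≈1.0).

X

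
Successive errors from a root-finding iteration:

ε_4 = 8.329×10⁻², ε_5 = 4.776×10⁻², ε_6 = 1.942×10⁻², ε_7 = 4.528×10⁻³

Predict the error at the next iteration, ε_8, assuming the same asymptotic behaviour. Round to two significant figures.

4.3e-4

First estimate the order: p ≈ ln(ε_7/ε_6) / ln(ε_6/ε_5) = ln(4.528×10⁻³/1.942×10⁻²)/ln(1.942×10⁻²/4.776×10⁻²) = ln(0.233162)/ln(0.406616) ≈ 1.6180.
Then ε_8 ≈ ε_7·(ε_7/ε_6)^p = 4.528×10⁻³·(0.233162)^1.6180 = 4.528×10⁻³·0.0948135 ≈ 0.0004293.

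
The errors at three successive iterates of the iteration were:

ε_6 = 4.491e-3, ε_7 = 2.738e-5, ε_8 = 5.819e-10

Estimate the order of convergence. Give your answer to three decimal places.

p ≈ ln(ε_8/ε_7) / ln(ε_7/ε_6)
  = ln(5.819e-10/2.738e-5) / ln(2.738e-5/4.491e-3)
  = ln(2.12527e-05) / ln(0.00609664)
  = -10.759027 / -5.100017 ≈ 2.109606

2.110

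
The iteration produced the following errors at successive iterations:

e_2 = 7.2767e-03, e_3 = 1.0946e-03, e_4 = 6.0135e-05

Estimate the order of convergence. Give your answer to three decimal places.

p ≈ ln(e_4/e_3) / ln(e_3/e_2)
  = ln(6.0135e-05/1.0946e-03) / ln(1.0946e-03/7.2767e-03)
  = ln(0.0549379) / ln(0.150425)
  = -2.901552 / -1.894291 ≈ 1.531735

1.532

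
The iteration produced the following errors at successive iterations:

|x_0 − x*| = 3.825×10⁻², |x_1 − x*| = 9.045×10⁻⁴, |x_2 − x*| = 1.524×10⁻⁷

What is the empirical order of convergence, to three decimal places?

p ≈ ln(|x_2 − x*|/|x_1 − x*|) / ln(|x_1 − x*|/|x_0 − x*|)
  = ln(1.524×10⁻⁷/9.045×10⁻⁴) / ln(9.045×10⁻⁴/3.825×10⁻²)
  = ln(0.000168491) / ln(0.0236471)
  = -8.688628 / -3.744515 ≈ 2.320361

2.320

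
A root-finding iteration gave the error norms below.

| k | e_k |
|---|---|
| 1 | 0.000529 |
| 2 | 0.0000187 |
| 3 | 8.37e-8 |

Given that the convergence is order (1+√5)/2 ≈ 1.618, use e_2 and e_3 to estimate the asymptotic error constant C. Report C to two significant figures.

3.7

C ≈ e_3 / e_2^1.618
  = 8.37e-8 / (0.0000187)^1.618
  = 8.37e-8 / 2.2379e-08 ≈ 3.7401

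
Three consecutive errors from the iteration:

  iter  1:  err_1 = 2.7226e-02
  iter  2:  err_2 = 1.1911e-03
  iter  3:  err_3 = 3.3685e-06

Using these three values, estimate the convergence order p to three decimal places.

p ≈ ln(err_3/err_2) / ln(err_2/err_1)
  = ln(3.3685e-06/1.1911e-03) / ln(1.1911e-03/2.7226e-02)
  = ln(0.00282806) / ln(0.0437486)
  = -5.868164 / -3.129296 ≈ 1.875235

1.875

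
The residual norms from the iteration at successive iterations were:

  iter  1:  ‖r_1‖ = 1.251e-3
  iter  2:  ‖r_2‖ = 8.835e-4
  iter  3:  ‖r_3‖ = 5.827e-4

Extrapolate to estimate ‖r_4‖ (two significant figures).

3.5e-4

First estimate the order: p ≈ ln(‖r_3‖/‖r_2‖) / ln(‖r_2‖/‖r_1‖) = ln(5.827e-4/8.835e-4)/ln(8.835e-4/1.251e-3) = ln(0.659536)/ln(0.706235) ≈ 1.1967.
Then ‖r_4‖ ≈ ‖r_3‖·(‖r_3‖/‖r_2‖)^p = 5.827e-4·(0.659536)^1.1967 = 5.827e-4·0.607691 ≈ 0.0003541.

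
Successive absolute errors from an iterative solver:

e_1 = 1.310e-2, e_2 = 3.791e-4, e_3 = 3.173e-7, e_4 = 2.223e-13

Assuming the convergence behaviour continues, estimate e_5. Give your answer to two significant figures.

1.1e-25

First estimate the order: p ≈ ln(e_4/e_3) / ln(e_3/e_2) = ln(2.223e-13/3.173e-7)/ln(3.173e-7/3.791e-4) = ln(7.00599e-07)/ln(0.000836982) ≈ 2.0000.
Then e_5 ≈ e_4·(e_4/e_3)^p = 2.223e-13·(7.00599e-07)^2.0000 = 2.223e-13·4.90839e-13 ≈ 1.091e-25.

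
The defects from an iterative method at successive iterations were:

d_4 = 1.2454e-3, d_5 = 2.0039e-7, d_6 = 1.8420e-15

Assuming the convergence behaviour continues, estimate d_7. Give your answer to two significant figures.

1.7e-32

First estimate the order: p ≈ ln(d_6/d_5) / ln(d_5/d_4) = ln(1.8420e-15/2.0039e-7)/ln(2.0039e-7/1.2454e-3) = ln(9.19208e-09)/ln(0.000160904) ≈ 2.1186.
Then d_7 ≈ d_6·(d_6/d_5)^p = 1.8420e-15·(9.19208e-09)^2.1186 = 1.8420e-15·9.41214e-18 ≈ 1.734e-32.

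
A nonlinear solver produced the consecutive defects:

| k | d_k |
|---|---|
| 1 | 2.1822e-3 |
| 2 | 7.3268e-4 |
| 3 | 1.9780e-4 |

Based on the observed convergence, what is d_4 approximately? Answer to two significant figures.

4.1e-5

First estimate the order: p ≈ ln(d_3/d_2) / ln(d_2/d_1) = ln(1.9780e-4/7.3268e-4)/ln(7.3268e-4/2.1822e-3) = ln(0.269968)/ln(0.335753) ≈ 1.1998.
Then d_4 ≈ d_3·(d_3/d_2)^p = 1.9780e-4·(0.269968)^1.1998 = 1.9780e-4·0.207821 ≈ 4.111e-05.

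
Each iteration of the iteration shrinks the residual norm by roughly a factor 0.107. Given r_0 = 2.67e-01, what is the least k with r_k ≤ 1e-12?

12

After k steps, r_k ≈ 2.67e-01·0.107^k.
Need 0.107^k ≤ 1e-12/2.67e-01 = 3.74532e-12.
k ≥ ln(3.74532e-12)/ln(0.107) = -26.3105/-2.23493 = 11.772.
Smallest integer k = 12.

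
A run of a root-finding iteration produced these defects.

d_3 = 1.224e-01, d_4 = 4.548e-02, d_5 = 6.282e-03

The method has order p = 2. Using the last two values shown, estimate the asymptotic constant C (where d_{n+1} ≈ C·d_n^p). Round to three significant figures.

3.04

C ≈ d_5 / d_4^2
  = 6.282e-03 / (4.548e-02)^2
  = 6.282e-03 / 0.00206843 ≈ 3.0371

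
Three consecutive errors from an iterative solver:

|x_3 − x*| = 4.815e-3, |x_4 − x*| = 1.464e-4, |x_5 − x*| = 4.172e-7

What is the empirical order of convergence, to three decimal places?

p ≈ ln(|x_5 − x*|/|x_4 − x*|) / ln(|x_4 − x*|/|x_3 − x*|)
  = ln(4.172e-7/1.464e-4) / ln(1.464e-4/4.815e-3)
  = ln(0.00284973) / ln(0.030405)
  = -5.860531 / -3.493148 ≈ 1.677722

1.678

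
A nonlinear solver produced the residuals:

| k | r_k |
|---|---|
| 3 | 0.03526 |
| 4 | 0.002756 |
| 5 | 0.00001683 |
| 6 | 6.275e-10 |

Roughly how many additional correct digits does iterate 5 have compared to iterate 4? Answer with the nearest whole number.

2

Digits gained ≈ log₁₀(r_4/r_5) = log₁₀(0.002756/0.00001683) = log₁₀(163.755) ≈ 2.214.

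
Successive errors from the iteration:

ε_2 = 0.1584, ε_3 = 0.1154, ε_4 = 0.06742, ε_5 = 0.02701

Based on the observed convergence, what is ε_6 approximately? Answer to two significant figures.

5.7e-3

First estimate the order: p ≈ ln(ε_5/ε_4) / ln(ε_4/ε_3) = ln(0.02701/0.06742)/ln(0.06742/0.1154) = ln(0.400623)/ln(0.584229) ≈ 1.7020.
Then ε_6 ≈ ε_5·(ε_5/ε_4)^p = 0.02701·(0.400623)^1.7020 = 0.02701·0.210793 ≈ 0.005694.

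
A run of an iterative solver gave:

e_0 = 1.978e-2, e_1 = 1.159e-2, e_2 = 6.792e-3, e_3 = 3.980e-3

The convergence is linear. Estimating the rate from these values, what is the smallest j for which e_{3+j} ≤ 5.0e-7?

17

Rate ρ ≈ e_3/e_2 = 3.980e-3/6.792e-3 = 0.5860.
After j more steps, e_{3+j} ≈ 3.980e-3·ρ^j; need ρ^j ≤ 5.0e-7/3.980e-3 = 0.000125628.
j ≥ ln(0.000125628)/ln(0.5860) = -8.9822/-0.53444 = 16.807.
So 17 more iterations are needed.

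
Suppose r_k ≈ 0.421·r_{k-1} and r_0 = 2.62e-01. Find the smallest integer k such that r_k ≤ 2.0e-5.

After k steps, r_k ≈ 2.62e-01·0.421^k.
Need 0.421^k ≤ 2.0e-5/2.62e-01 = 7.63359e-05.
k ≥ ln(7.63359e-05)/ln(0.421) = -9.4804/-0.86512 = 10.958.
Smallest integer k = 11.

11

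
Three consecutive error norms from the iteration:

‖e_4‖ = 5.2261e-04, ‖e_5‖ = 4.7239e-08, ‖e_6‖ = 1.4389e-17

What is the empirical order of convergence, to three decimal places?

2.353

p ≈ ln(‖e_6‖/‖e_5‖) / ln(‖e_5‖/‖e_4‖)
  = ln(1.4389e-17/4.7239e-08) / ln(4.7239e-08/5.2261e-04)
  = ln(3.046e-10) / ln(9.03905e-05)
  = -21.912022 / -9.311371 ≈ 2.353254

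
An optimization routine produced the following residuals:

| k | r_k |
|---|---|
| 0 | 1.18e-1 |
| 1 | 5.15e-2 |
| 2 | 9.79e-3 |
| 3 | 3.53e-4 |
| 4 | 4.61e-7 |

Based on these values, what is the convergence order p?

Consecutive ratios: r_4/r_3 = 4.61e-7/3.53e-4 = 0.00130595, r_3/r_2 = 3.53e-4/9.79e-3 = 0.0360572.
p ≈ ln(0.00130595)/ln(0.0360572) = -6.6408/-3.3226 ≈ 2.00.
So the convergence is quadratic (order 2).

2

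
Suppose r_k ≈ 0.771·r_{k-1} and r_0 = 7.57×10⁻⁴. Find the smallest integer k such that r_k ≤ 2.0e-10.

After k steps, r_k ≈ 7.57×10⁻⁴·0.771^k.
Need 0.771^k ≤ 2.0e-10/7.57×10⁻⁴ = 2.64201e-07.
k ≥ ln(2.64201e-07)/ln(0.771) = -15.1466/-0.26007 = 58.240.
Smallest integer k = 59.

59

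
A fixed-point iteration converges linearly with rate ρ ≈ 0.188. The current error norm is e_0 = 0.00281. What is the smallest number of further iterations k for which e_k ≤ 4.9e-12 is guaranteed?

13

After k steps, e_k ≈ 0.00281·0.188^k.
Need 0.188^k ≤ 4.9e-12/0.00281 = 1.74377e-09.
k ≥ ln(1.74377e-09)/ln(0.188) = -20.1672/-1.67131 = 12.067.
Smallest integer k = 13.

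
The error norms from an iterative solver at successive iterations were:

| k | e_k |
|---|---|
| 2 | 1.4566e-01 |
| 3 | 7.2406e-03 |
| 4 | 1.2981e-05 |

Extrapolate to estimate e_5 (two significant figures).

2.1e-11

First estimate the order: p ≈ ln(e_4/e_3) / ln(e_3/e_2) = ln(1.2981e-05/7.2406e-03)/ln(7.2406e-03/1.4566e-01) = ln(0.00179281)/ln(0.0497089) ≈ 2.1069.
Then e_5 ≈ e_4·(e_4/e_3)^p = 1.2981e-05·(0.00179281)^2.1069 = 1.2981e-05·1.63483e-06 ≈ 2.122e-11.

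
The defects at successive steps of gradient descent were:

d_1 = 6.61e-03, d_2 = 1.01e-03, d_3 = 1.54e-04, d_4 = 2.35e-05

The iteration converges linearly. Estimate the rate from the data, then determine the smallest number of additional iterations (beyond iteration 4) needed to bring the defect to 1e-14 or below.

Rate ρ ≈ d_4/d_3 = 2.35e-05/1.54e-04 = 0.1526.
After j more steps, d_{4+j} ≈ 2.35e-05·ρ^j; need ρ^j ≤ 1e-14/2.35e-05 = 4.25532e-10.
j ≥ ln(4.25532e-10)/ln(0.1526) = -21.5777/-1.87994 = 11.478.
So 12 more iterations are needed.

12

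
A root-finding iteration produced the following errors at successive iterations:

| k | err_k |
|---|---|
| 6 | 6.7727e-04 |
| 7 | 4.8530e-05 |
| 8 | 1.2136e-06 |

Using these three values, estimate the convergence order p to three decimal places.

p ≈ ln(err_8/err_7) / ln(err_7/err_6)
  = ln(1.2136e-06/4.8530e-05) / ln(4.8530e-05/6.7727e-04)
  = ln(0.0250072) / ln(0.0716553)
  = -3.688591 / -2.635888 ≈ 1.399373

1.399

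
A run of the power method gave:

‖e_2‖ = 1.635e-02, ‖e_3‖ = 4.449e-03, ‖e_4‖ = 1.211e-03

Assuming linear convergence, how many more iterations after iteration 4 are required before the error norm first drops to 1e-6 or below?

6

Rate ρ ≈ ‖e_4‖/‖e_3‖ = 1.211e-03/4.449e-03 = 0.2722.
After j more steps, ‖e_{4+j}‖ ≈ 1.211e-03·ρ^j; need ρ^j ≤ 1e-6/1.211e-03 = 0.000825764.
j ≥ ln(0.000825764)/ln(0.2722) = -7.0992/-1.30122 = 5.456.
So 6 more iterations are needed.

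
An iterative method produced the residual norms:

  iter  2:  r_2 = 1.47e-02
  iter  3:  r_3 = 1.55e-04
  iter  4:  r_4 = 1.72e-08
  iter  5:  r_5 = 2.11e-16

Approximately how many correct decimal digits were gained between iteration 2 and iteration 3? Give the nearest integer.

Digits gained ≈ log₁₀(r_2/r_3) = log₁₀(1.47e-02/1.55e-04) = log₁₀(94.8387) ≈ 1.977.

2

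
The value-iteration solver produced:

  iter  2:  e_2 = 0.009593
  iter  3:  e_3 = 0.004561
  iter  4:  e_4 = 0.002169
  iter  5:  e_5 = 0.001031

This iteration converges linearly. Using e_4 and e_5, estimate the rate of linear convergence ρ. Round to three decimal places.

0.475

ρ ≈ e_5/e_4 = 0.001031/0.002169 = 0.47533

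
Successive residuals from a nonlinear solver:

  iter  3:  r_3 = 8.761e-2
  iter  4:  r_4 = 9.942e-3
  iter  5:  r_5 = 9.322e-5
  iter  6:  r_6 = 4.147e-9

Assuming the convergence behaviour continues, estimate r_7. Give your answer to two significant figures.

First estimate the order: p ≈ ln(r_6/r_5) / ln(r_5/r_4) = ln(4.147e-9/9.322e-5)/ln(9.322e-5/9.942e-3) = ln(4.44862e-05)/ln(0.00937638) ≈ 2.1459.
Then r_7 ≈ r_6·(r_6/r_5)^p = 4.147e-9·(4.44862e-05)^2.1459 = 4.147e-9·4.58698e-10 ≈ 1.902e-18.

1.9e-18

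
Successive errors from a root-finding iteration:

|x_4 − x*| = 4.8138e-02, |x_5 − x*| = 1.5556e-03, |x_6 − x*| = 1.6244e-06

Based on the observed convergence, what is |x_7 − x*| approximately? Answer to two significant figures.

1.8e-12

First estimate the order: p ≈ ln(|x_6 − x*|/|x_5 − x*|) / ln(|x_5 − x*|/|x_4 − x*|) = ln(1.6244e-06/1.5556e-03)/ln(1.5556e-03/4.8138e-02) = ln(0.00104423)/ln(0.0323154) ≈ 2.0000.
Then |x_7 − x*| ≈ |x_6 − x*|·(|x_6 − x*|/|x_5 − x*|)^p = 1.6244e-06·(0.00104423)^2.0000 = 1.6244e-06·1.09042e-06 ≈ 1.771e-12.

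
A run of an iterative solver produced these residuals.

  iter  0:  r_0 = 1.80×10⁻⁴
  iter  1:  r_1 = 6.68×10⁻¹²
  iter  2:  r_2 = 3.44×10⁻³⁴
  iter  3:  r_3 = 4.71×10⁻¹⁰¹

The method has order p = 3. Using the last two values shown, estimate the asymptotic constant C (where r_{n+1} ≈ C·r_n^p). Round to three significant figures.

C ≈ r_3 / r_2^3
  = 4.71×10⁻¹⁰¹ / (3.44×10⁻³⁴)^3
  = 4.71×10⁻¹⁰¹ / 4.07076e-101 ≈ 1.157

1.16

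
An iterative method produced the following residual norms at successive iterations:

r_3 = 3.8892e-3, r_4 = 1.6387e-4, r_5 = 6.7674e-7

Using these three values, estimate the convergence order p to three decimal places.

p ≈ ln(r_5/r_4) / ln(r_4/r_3)
  = ln(6.7674e-7/1.6387e-4) / ln(1.6387e-4/3.8892e-3)
  = ln(0.00412974) / ln(0.0421346)
  = -5.489541 / -3.166886 ≈ 1.733419

1.733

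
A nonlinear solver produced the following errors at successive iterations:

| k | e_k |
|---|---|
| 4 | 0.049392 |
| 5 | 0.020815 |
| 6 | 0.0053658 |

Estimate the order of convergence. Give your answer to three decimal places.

1.569

p ≈ ln(e_6/e_5) / ln(e_5/e_4)
  = ln(0.0053658/0.020815) / ln(0.020815/0.049392)
  = ln(0.257785) / ln(0.421425)
  = -1.355629 / -0.864113 ≈ 1.568810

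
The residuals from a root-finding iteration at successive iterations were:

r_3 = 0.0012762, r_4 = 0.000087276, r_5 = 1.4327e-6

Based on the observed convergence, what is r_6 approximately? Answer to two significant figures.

2.6e-9

First estimate the order: p ≈ ln(r_5/r_4) / ln(r_4/r_3) = ln(1.4327e-6/0.000087276)/ln(0.000087276/0.0012762) = ln(0.0164157)/ln(0.0683874) ≈ 1.5319.
Then r_6 ≈ r_5·(r_5/r_4)^p = 1.4327e-6·(0.0164157)^1.5319 = 1.4327e-6·0.00184483 ≈ 2.643e-09.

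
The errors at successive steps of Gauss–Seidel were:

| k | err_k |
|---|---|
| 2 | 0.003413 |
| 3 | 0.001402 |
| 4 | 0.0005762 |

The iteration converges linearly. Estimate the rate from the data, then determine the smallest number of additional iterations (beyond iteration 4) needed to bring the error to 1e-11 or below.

Rate ρ ≈ err_4/err_3 = 0.0005762/0.001402 = 0.4110.
After j more steps, err_{4+j} ≈ 0.0005762·ρ^j; need ρ^j ≤ 1e-11/0.0005762 = 1.73551e-08.
j ≥ ln(1.73551e-08)/ln(0.4110) = -17.8694/-0.88916 = 20.097.
So 21 more iterations are needed.

21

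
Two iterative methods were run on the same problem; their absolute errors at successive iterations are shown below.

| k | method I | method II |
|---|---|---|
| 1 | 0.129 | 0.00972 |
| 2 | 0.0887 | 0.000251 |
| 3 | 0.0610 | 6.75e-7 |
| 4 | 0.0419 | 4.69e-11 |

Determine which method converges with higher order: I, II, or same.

II

Method I: p ≈ ln(0.0419/0.0610)/ln(0.0610/0.0887) ≈ 1.00.
Method II: p ≈ ln(4.69e-11/6.75e-7)/ln(6.75e-7/0.000251) ≈ 1.62.
Method II has the higher order (≈1.6 vs ≈1.0).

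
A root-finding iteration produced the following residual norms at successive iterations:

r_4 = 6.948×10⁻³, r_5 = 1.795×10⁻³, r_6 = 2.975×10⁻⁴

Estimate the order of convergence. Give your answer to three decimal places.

p ≈ ln(r_6/r_5) / ln(r_5/r_4)
  = ln(2.975×10⁻⁴/1.795×10⁻³) / ln(1.795×10⁻³/6.948×10⁻³)
  = ln(0.165738) / ln(0.258348)
  = -1.797347 / -1.353448 ≈ 1.327976

1.328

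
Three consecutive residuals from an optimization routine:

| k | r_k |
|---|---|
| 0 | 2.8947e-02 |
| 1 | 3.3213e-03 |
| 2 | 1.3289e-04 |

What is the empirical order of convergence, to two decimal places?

p ≈ ln(r_2/r_1) / ln(r_1/r_0)
  = ln(1.3289e-04/3.3213e-03) / ln(3.3213e-03/2.8947e-02)
  = ln(0.0400114) / ln(0.114737)
  = -3.21859 / -2.16511 ≈ 1.48657

1.49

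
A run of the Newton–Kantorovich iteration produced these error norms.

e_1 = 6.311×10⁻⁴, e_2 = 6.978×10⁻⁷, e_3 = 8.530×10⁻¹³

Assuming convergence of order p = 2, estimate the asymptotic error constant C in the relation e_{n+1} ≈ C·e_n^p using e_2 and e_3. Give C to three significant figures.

C ≈ e_3 / e_2^2
  = 8.530×10⁻¹³ / (6.978×10⁻⁷)^2
  = 8.530×10⁻¹³ / 4.86925e-13 ≈ 1.7518

1.75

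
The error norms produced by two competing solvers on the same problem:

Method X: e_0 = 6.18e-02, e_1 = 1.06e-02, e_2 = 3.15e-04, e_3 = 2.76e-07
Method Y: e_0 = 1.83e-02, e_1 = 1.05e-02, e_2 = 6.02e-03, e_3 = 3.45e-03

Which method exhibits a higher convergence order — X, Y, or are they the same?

Method X: p ≈ ln(2.76e-07/3.15e-04)/ln(3.15e-04/1.06e-02) ≈ 2.00.
Method Y: p ≈ ln(3.45e-03/6.02e-03)/ln(6.02e-03/1.05e-02) ≈ 1.00.
Method X has the higher order (≈2.0 vs ≈1.0).

X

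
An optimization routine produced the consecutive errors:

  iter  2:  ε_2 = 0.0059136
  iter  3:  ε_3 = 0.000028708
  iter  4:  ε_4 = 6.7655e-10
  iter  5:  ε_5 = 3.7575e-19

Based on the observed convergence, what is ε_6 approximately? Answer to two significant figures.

First estimate the order: p ≈ ln(ε_5/ε_4) / ln(ε_4/ε_3) = ln(3.7575e-19/6.7655e-10)/ln(6.7655e-10/0.000028708) = ln(5.55391e-10)/ln(2.35666e-05) ≈ 2.0000.
Then ε_6 ≈ ε_5·(ε_5/ε_4)^p = 3.7575e-19·(5.55391e-10)^2.0000 = 3.7575e-19·3.08459e-19 ≈ 1.159e-37.

1.2e-37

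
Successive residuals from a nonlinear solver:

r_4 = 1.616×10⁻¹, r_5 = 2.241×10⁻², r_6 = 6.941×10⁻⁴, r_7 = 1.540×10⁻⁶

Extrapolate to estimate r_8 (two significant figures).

First estimate the order: p ≈ ln(r_7/r_6) / ln(r_6/r_5) = ln(1.540×10⁻⁶/6.941×10⁻⁴)/ln(6.941×10⁻⁴/2.241×10⁻²) = ln(0.0022187)/ln(0.0309728) ≈ 1.7587.
Then r_8 ≈ r_7·(r_7/r_6)^p = 1.540×10⁻⁶·(0.0022187)^1.7587 = 1.540×10⁻⁶·2.15072e-05 ≈ 3.312e-11.

3.3e-11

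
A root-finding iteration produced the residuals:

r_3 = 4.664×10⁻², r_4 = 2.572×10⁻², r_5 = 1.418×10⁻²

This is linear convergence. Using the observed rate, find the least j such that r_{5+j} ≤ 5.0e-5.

Rate ρ ≈ r_5/r_4 = 1.418×10⁻²/2.572×10⁻² = 0.5513.
After j more steps, r_{5+j} ≈ 1.418×10⁻²·ρ^j; need ρ^j ≤ 5.0e-5/1.418×10⁻² = 0.00352609.
j ≥ ln(0.00352609)/ln(0.5513) = -5.6476/-0.59548 = 9.484.
So 10 more iterations are needed.

10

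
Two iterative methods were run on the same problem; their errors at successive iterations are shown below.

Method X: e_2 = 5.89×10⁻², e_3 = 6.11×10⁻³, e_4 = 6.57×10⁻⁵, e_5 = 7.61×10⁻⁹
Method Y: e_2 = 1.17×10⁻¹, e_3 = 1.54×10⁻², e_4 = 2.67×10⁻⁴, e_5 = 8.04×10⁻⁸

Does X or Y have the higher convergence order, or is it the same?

Method X: p ≈ ln(7.61×10⁻⁹/6.57×10⁻⁵)/ln(6.57×10⁻⁵/6.11×10⁻³) ≈ 2.00.
Method Y: p ≈ ln(8.04×10⁻⁸/2.67×10⁻⁴)/ln(2.67×10⁻⁴/1.54×10⁻²) ≈ 2.00.
Both orders ≈ 2.0 — effectively the same.

same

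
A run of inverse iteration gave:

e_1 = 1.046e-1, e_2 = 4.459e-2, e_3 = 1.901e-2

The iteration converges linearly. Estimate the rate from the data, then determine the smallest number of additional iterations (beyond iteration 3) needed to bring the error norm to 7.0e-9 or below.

18

Rate ρ ≈ e_3/e_2 = 1.901e-2/4.459e-2 = 0.4263.
After j more steps, e_{3+j} ≈ 1.901e-2·ρ^j; need ρ^j ≤ 7.0e-9/1.901e-2 = 3.68227e-07.
j ≥ ln(3.68227e-07)/ln(0.4263) = -14.8146/-0.85261 = 17.376.
So 18 more iterations are needed.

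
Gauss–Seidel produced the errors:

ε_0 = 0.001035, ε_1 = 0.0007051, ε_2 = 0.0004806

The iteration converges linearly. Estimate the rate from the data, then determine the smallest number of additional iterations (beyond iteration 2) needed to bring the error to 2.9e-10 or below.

Rate ρ ≈ ε_2/ε_1 = 0.0004806/0.0007051 = 0.6816.
After j more steps, ε_{2+j} ≈ 0.0004806·ρ^j; need ρ^j ≤ 2.9e-10/0.0004806 = 6.03412e-07.
j ≥ ln(6.03412e-07)/ln(0.6816) = -14.3207/-0.38331 = 37.361.
So 38 more iterations are needed.

38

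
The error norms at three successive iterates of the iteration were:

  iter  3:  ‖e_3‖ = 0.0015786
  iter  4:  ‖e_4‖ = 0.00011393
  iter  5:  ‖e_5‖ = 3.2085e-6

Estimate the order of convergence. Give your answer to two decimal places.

p ≈ ln(‖e_5‖/‖e_4‖) / ln(‖e_4‖/‖e_3‖)
  = ln(3.2085e-6/0.00011393) / ln(0.00011393/0.0015786)
  = ln(0.028162) / ln(0.0721715)
  = -3.56978 / -2.62871 ≈ 1.35800

1.36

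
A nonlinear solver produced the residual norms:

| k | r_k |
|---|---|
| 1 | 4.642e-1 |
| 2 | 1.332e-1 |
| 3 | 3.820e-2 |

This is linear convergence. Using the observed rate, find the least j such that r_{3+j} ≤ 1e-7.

Rate ρ ≈ r_3/r_2 = 3.820e-2/1.332e-1 = 0.2868.
After j more steps, r_{3+j} ≈ 3.820e-2·ρ^j; need ρ^j ≤ 1e-7/3.820e-2 = 2.6178e-06.
j ≥ ln(2.6178e-06)/ln(0.2868) = -12.8532/-1.24897 = 10.291.
So 11 more iterations are needed.

11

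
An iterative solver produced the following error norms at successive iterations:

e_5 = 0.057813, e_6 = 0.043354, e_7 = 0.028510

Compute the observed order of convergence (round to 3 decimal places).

p ≈ ln(e_7/e_6) / ln(e_6/e_5)
  = ln(0.028510/0.043354) / ln(0.043354/0.057813)
  = ln(0.657609) / ln(0.749901)
  = -0.419145 / -0.287814 ≈ 1.456305

1.456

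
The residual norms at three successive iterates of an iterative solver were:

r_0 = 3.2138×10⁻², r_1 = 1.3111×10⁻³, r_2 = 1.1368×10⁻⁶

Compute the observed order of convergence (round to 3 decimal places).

p ≈ ln(r_2/r_1) / ln(r_1/r_0)
  = ln(1.1368×10⁻⁶/1.3111×10⁻³) / ln(1.3111×10⁻³/3.2138×10⁻²)
  = ln(0.000867058) / ln(0.0407959)
  = -7.050405 / -3.199174 ≈ 2.203820

2.204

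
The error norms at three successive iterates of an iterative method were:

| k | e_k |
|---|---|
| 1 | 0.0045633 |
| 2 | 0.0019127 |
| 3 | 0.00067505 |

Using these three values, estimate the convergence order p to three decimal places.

p ≈ ln(e_3/e_2) / ln(e_2/e_1)
  = ln(0.00067505/0.0019127) / ln(0.0019127/0.0045633)
  = ln(0.35293) / ln(0.419148)
  = -1.041486 / -0.869531 ≈ 1.197756

1.198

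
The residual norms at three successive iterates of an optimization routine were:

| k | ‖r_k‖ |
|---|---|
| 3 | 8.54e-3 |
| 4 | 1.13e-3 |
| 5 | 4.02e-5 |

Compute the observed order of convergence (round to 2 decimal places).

p ≈ ln(‖r_5‖/‖r_4‖) / ln(‖r_4‖/‖r_3‖)
  = ln(4.02e-5/1.13e-3) / ln(1.13e-3/8.54e-3)
  = ln(0.0355752) / ln(0.132319)
  = -3.33611 / -2.02254 ≈ 1.64947

1.65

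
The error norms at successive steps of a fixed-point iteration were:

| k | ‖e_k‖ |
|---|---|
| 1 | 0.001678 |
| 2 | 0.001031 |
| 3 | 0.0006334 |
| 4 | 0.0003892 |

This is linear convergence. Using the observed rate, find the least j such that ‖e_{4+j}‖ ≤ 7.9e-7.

Rate ρ ≈ ‖e_4‖/‖e_3‖ = 0.0003892/0.0006334 = 0.6145.
After j more steps, ‖e_{4+j}‖ ≈ 0.0003892·ρ^j; need ρ^j ≤ 7.9e-7/0.0003892 = 0.0020298.
j ≥ ln(0.0020298)/ln(0.6145) = -6.1998/-0.48695 = 12.732.
So 13 more iterations are needed.

13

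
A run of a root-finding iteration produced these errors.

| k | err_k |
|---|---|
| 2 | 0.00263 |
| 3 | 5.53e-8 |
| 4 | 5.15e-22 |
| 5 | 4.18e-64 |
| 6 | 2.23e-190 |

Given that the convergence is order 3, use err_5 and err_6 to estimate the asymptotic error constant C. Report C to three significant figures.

C ≈ err_6 / err_5^3
  = 2.23e-190 / (4.18e-64)^3
  = 2.23e-190 / 7.30346e-191 ≈ 3.0533

3.05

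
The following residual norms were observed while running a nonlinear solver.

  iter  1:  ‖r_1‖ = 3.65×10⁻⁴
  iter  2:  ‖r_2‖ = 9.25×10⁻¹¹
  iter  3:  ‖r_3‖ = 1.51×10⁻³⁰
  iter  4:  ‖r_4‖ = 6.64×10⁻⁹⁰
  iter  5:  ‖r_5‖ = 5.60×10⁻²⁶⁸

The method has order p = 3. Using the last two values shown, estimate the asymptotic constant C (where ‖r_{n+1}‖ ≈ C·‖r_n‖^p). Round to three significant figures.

C ≈ ‖r_5‖ / ‖r_4‖^3
  = 5.60×10⁻²⁶⁸ / (6.64×10⁻⁹⁰)^3
  = 5.60×10⁻²⁶⁸ / 2.92755e-268 ≈ 1.9129

1.91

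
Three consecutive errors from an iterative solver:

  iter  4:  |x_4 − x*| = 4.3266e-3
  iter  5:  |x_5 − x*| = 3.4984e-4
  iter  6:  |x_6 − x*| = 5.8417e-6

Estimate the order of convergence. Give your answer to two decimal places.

1.63

p ≈ ln(|x_6 − x*|/|x_5 − x*|) / ln(|x_5 − x*|/|x_4 − x*|)
  = ln(5.8417e-6/3.4984e-4) / ln(3.4984e-4/4.3266e-3)
  = ln(0.0166982) / ln(0.0808579)
  = -4.09245 / -2.51506 ≈ 1.62718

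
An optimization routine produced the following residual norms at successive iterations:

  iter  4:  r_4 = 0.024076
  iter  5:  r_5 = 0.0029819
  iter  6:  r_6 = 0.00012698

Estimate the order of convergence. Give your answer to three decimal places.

1.511

p ≈ ln(r_6/r_5) / ln(r_5/r_4)
  = ln(0.00012698/0.0029819) / ln(0.0029819/0.024076)
  = ln(0.0425836) / ln(0.123854)
  = -3.156286 / -2.088652 ≈ 1.511159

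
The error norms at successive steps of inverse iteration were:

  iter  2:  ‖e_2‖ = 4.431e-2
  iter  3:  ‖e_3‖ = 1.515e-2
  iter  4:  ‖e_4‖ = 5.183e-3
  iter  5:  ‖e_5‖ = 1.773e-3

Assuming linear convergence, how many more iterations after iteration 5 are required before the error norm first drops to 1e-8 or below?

12

Rate ρ ≈ ‖e_5‖/‖e_4‖ = 1.773e-3/5.183e-3 = 0.3421.
After j more steps, ‖e_{5+j}‖ ≈ 1.773e-3·ρ^j; need ρ^j ≤ 1e-8/1.773e-3 = 5.64016e-06.
j ≥ ln(5.64016e-06)/ln(0.3421) = -12.0856/-1.07265 = 11.267.
So 12 more iterations are needed.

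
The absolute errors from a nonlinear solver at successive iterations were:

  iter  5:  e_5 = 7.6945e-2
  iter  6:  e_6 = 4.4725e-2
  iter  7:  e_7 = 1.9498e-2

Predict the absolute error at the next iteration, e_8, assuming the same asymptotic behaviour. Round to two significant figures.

First estimate the order: p ≈ ln(e_7/e_6) / ln(e_6/e_5) = ln(1.9498e-2/4.4725e-2)/ln(4.4725e-2/7.6945e-2) = ln(0.435953)/ln(0.581259) ≈ 1.5302.
Then e_8 ≈ e_7·(e_7/e_6)^p = 1.9498e-2·(0.435953)^1.5302 = 1.9498e-2·0.280718 ≈ 0.005473.

5.5e-3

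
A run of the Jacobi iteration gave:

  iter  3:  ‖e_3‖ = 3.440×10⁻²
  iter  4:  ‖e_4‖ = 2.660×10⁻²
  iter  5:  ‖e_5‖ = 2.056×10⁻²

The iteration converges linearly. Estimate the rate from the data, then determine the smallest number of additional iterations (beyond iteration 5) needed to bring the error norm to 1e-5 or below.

Rate ρ ≈ ‖e_5‖/‖e_4‖ = 2.056×10⁻²/2.660×10⁻² = 0.7729.
After j more steps, ‖e_{5+j}‖ ≈ 2.056×10⁻²·ρ^j; need ρ^j ≤ 1e-5/2.056×10⁻² = 0.000486381.
j ≥ ln(0.000486381)/ln(0.7729) = -7.6285/-0.25761 = 29.613.
So 30 more iterations are needed.

30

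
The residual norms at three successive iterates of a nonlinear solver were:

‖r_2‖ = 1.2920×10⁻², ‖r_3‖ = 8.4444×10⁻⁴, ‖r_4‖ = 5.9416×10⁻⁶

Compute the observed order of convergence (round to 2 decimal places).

p ≈ ln(‖r_4‖/‖r_3‖) / ln(‖r_3‖/‖r_2‖)
  = ln(5.9416×10⁻⁶/8.4444×10⁻⁴) / ln(8.4444×10⁻⁴/1.2920×10⁻²)
  = ln(0.00703614) / ln(0.0653591)
  = -4.95670 / -2.72786 ≈ 1.81707

1.82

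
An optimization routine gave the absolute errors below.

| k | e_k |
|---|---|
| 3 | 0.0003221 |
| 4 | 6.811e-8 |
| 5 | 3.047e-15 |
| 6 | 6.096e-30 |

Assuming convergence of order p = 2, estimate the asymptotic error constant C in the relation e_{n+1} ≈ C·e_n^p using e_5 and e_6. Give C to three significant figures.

0.657

C ≈ e_6 / e_5^2
  = 6.096e-30 / (3.047e-15)^2
  = 6.096e-30 / 9.28421e-30 ≈ 0.6566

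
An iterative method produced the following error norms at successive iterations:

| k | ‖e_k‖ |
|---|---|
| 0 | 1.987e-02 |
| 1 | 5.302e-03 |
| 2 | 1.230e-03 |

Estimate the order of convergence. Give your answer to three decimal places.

1.106

p ≈ ln(‖e_2‖/‖e_1‖) / ln(‖e_1‖/‖e_0‖)
  = ln(1.230e-03/5.302e-03) / ln(5.302e-03/1.987e-02)
  = ln(0.231988) / ln(0.266834)
  = -1.461070 / -1.321129 ≈ 1.105925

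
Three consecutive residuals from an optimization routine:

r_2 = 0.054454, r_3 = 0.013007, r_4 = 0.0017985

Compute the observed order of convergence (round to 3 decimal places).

1.382

p ≈ ln(r_4/r_3) / ln(r_3/r_2)
  = ln(0.0017985/0.013007) / ln(0.013007/0.054454)
  = ln(0.138272) / ln(0.238862)
  = -1.978533 / -1.431869 ≈ 1.381784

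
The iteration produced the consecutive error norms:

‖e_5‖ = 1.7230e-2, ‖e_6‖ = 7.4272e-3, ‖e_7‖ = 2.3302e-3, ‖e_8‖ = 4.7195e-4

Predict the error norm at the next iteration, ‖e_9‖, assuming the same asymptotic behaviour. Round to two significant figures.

First estimate the order: p ≈ ln(‖e_8‖/‖e_7‖) / ln(‖e_7‖/‖e_6‖) = ln(4.7195e-4/2.3302e-3)/ln(2.3302e-3/7.4272e-3) = ln(0.202536)/ln(0.313739) ≈ 1.3775.
Then ‖e_9‖ ≈ ‖e_8‖·(‖e_8‖/‖e_7‖)^p = 4.7195e-4·(0.202536)^1.3775 = 4.7195e-4·0.110843 ≈ 5.231e-05.

5.2e-5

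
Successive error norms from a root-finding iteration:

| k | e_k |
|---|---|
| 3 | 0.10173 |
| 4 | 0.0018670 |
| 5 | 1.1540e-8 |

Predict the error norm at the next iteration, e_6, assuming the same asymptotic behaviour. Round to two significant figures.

First estimate the order: p ≈ ln(e_5/e_4) / ln(e_4/e_3) = ln(1.1540e-8/0.0018670)/ln(0.0018670/0.10173) = ln(6.18104e-06)/ln(0.0183525) ≈ 3.0000.
Then e_6 ≈ e_5·(e_5/e_4)^p = 1.1540e-8·(6.18104e-06)^3.0000 = 1.1540e-8·2.36148e-16 ≈ 2.725e-24.

2.7e-24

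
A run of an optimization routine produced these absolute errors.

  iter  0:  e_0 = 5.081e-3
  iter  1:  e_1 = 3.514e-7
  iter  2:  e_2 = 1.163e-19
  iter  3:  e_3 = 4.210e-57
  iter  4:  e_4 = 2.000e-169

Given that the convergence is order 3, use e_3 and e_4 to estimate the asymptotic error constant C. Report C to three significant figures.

2.68

C ≈ e_4 / e_3^3
  = 2.000e-169 / (4.210e-57)^3
  = 2.000e-169 / 7.46185e-170 ≈ 2.6803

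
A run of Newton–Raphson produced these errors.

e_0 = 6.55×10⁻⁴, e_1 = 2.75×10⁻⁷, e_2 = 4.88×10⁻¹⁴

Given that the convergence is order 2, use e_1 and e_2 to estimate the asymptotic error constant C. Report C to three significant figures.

0.645

C ≈ e_2 / e_1^2
  = 4.88×10⁻¹⁴ / (2.75×10⁻⁷)^2
  = 4.88×10⁻¹⁴ / 7.5625e-14 ≈ 0.64529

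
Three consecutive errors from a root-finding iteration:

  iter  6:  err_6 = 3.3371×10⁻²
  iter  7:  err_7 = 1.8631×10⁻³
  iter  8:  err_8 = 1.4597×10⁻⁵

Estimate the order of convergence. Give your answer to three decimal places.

1.681

p ≈ ln(err_8/err_7) / ln(err_7/err_6)
  = ln(1.4597×10⁻⁵/1.8631×10⁻³) / ln(1.8631×10⁻³/3.3371×10⁻²)
  = ln(0.00783479) / ln(0.0558299)
  = -4.849181 / -2.885446 ≈ 1.680566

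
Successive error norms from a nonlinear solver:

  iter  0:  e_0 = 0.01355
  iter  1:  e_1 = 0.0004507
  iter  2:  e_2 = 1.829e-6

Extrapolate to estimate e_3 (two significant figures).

2.5e-10

First estimate the order: p ≈ ln(e_2/e_1) / ln(e_1/e_0) = ln(1.829e-6/0.0004507)/ln(0.0004507/0.01355) = ln(0.00405813)/ln(0.033262) ≈ 1.6181.
Then e_3 ≈ e_2·(e_2/e_1)^p = 1.829e-6·(0.00405813)^1.6181 = 1.829e-6·0.000134906 ≈ 2.467e-10.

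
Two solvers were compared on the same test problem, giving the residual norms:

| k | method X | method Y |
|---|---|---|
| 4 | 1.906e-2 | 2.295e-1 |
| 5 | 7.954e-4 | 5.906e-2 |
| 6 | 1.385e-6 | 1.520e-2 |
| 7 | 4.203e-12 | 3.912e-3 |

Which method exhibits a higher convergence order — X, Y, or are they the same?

Method X: p ≈ ln(4.203e-12/1.385e-6)/ln(1.385e-6/7.954e-4) ≈ 2.00.
Method Y: p ≈ ln(3.912e-3/1.520e-2)/ln(1.520e-2/5.906e-2) ≈ 1.00.
Method X has the higher order (≈2.0 vs ≈1.0).

X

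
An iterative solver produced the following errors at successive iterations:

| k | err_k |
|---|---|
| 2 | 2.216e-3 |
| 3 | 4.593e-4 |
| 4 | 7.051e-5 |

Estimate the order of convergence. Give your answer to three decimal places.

1.191

p ≈ ln(err_4/err_3) / ln(err_3/err_2)
  = ln(7.051e-5/4.593e-4) / ln(4.593e-4/2.216e-3)
  = ln(0.153516) / ln(0.207265)
  = -1.873950 / -1.573757 ≈ 1.190749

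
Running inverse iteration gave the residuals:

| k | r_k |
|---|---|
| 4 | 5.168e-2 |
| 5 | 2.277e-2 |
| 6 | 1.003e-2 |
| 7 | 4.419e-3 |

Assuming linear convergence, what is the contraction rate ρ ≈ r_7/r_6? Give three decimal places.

0.441

ρ ≈ r_7/r_6 = 4.419e-3/1.003e-2 = 0.44058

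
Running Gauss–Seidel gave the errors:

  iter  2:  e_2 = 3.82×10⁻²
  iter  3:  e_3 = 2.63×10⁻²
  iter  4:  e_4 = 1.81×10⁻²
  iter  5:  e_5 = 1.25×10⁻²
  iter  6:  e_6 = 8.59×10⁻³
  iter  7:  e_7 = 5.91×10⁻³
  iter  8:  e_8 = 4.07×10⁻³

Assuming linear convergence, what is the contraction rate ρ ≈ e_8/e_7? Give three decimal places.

ρ ≈ e_8/e_7 = 4.07×10⁻³/5.91×10⁻³ = 0.68866

0.689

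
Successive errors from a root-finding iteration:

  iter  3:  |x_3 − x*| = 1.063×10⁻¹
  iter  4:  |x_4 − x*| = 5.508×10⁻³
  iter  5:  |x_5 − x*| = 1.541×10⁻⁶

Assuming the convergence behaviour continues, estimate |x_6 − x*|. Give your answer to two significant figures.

2.3e-16

First estimate the order: p ≈ ln(|x_5 − x*|/|x_4 − x*|) / ln(|x_4 − x*|/|x_3 − x*|) = ln(1.541×10⁻⁶/5.508×10⁻³)/ln(5.508×10⁻³/1.063×10⁻¹) = ln(0.000279775)/ln(0.0518156) ≈ 2.7640.
Then |x_6 − x*| ≈ |x_5 − x*|·(|x_5 − x*|/|x_4 − x*|)^p = 1.541×10⁻⁶·(0.000279775)^2.7640 = 1.541×10⁻⁶·1.51001e-10 ≈ 2.327e-16.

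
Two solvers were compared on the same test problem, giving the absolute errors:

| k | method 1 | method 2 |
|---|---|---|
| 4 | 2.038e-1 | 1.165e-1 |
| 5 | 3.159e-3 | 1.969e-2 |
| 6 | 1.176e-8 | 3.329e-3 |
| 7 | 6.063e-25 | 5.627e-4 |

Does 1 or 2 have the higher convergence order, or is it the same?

Method 1: p ≈ ln(6.063e-25/1.176e-8)/ln(1.176e-8/3.159e-3) ≈ 3.00.
Method 2: p ≈ ln(5.627e-4/3.329e-3)/ln(3.329e-3/1.969e-2) ≈ 1.00.
Method 1 has the higher order (≈3.0 vs ≈1.0).

1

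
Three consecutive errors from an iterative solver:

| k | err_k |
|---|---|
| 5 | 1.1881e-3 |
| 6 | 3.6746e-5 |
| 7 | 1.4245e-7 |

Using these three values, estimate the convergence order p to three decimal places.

p ≈ ln(err_7/err_6) / ln(err_6/err_5)
  = ln(1.4245e-7/3.6746e-5) / ln(3.6746e-5/1.1881e-3)
  = ln(0.00387661) / ln(0.0309284)
  = -5.552794 / -3.476080 ≈ 1.597430

1.597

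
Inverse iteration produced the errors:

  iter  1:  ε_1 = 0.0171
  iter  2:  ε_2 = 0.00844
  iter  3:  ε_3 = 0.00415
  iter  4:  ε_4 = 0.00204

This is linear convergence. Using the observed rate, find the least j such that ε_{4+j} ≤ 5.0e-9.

19

Rate ρ ≈ ε_4/ε_3 = 0.00204/0.00415 = 0.4916.
After j more steps, ε_{4+j} ≈ 0.00204·ρ^j; need ρ^j ≤ 5.0e-9/0.00204 = 2.45098e-06.
j ≥ ln(2.45098e-06)/ln(0.4916) = -12.9190/-0.71009 = 18.193.
So 19 more iterations are needed.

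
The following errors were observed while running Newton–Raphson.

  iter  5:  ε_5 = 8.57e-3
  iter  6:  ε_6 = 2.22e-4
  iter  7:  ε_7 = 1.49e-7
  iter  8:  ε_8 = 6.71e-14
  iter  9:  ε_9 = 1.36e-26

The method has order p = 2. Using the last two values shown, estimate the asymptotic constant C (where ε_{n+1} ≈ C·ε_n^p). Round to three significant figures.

3.02

C ≈ ε_9 / ε_8^2
  = 1.36e-26 / (6.71e-14)^2
  = 1.36e-26 / 4.50241e-27 ≈ 3.0206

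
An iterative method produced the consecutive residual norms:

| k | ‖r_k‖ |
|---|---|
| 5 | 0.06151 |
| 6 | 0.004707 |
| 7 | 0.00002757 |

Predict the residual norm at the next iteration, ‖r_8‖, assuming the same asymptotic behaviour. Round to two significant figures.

9.5e-10

First estimate the order: p ≈ ln(‖r_7‖/‖r_6‖) / ln(‖r_6‖/‖r_5‖) = ln(0.00002757/0.004707)/ln(0.004707/0.06151) = ln(0.00585723)/ln(0.0765241) ≈ 1.9999.
Then ‖r_8‖ ≈ ‖r_7‖·(‖r_7‖/‖r_6‖)^p = 0.00002757·(0.00585723)^1.9999 = 0.00002757·3.43248e-05 ≈ 9.463e-10.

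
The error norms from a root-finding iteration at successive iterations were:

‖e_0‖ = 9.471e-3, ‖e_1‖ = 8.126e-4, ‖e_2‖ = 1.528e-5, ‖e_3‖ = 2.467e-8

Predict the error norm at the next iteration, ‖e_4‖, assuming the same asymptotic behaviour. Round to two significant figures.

7.5e-13

First estimate the order: p ≈ ln(‖e_3‖/‖e_2‖) / ln(‖e_2‖/‖e_1‖) = ln(2.467e-8/1.528e-5)/ln(1.528e-5/8.126e-4) = ln(0.00161453)/ln(0.0188038) ≈ 1.6178.
Then ‖e_4‖ ≈ ‖e_3‖·(‖e_3‖/‖e_2‖)^p = 2.467e-8·(0.00161453)^1.6178 = 2.467e-8·3.04212e-05 ≈ 7.505e-13.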